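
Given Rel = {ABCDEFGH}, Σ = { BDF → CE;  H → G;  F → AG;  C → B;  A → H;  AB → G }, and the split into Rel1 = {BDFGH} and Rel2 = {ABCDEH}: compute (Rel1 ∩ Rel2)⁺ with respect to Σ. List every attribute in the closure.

BDGH

Rel1 ∩ Rel2 = {BDH}.
H → G applies, adding G
Closure: {BDGH}.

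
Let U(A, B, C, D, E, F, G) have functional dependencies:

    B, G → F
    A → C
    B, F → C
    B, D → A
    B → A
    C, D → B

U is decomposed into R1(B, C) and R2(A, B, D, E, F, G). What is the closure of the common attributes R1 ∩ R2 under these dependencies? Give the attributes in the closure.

R1 ∩ R2 = {B}.
B → A applies, adding A
A → C applies, adding C
Closure: {A, B, C}.

A, B, C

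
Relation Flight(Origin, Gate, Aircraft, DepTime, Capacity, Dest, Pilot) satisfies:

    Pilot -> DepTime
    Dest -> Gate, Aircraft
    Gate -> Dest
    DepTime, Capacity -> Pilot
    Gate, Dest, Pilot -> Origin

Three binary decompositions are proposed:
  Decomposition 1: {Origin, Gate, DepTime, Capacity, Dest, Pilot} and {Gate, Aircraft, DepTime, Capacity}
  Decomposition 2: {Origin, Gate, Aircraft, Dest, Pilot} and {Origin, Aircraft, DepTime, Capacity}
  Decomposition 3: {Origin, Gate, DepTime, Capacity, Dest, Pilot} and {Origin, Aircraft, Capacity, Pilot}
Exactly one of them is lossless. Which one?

Decomposition 1: common = {Gate, DepTime, Capacity}, closure = {Origin, Gate, Aircraft, DepTime, Capacity, Dest, Pilot} → lossless.
Decomposition 2: common = {Origin, Aircraft}, closure = {Origin, Aircraft} → lossy.
Decomposition 3: common = {Origin, Capacity, Pilot}, closure = {Origin, DepTime, Capacity, Pilot} → lossy.

Decomposition 1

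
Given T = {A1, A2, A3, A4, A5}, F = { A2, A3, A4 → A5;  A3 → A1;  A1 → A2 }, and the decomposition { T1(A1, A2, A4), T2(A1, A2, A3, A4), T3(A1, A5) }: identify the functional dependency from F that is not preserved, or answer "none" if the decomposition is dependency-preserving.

A2, A3, A4 → A5

Check A2, A3, A4 → A5: no single fragment contains all of {A2, A3, A4, A5}, and the restricted closure of {A2, A3, A4} across the fragments never reaches {A5}.
A3 → A1 is preserved.
A1 → A2 is preserved.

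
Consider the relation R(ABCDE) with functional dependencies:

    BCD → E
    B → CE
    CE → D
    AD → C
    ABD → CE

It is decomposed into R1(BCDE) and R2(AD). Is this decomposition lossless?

No

Common attributes: R1 ∩ R2 = {D}.
No dependency enlarges {D}, so (D)⁺ = {D}.
The closure contains neither all of R1 = {BCDE} nor all of R2 = {AD}, so the common attributes are not a superkey of either fragment. The join is lossy.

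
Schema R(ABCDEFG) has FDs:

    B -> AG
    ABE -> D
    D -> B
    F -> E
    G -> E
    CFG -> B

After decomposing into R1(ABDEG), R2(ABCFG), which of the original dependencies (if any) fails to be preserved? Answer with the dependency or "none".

F -> E

Check F → E: no single fragment contains all of {EF}, and the restricted closure of {F} across the fragments never reaches {E}.
B → AG is preserved.
ABE → D is preserved.
D → B is preserved.
G → E is preserved.
CFG → B is preserved.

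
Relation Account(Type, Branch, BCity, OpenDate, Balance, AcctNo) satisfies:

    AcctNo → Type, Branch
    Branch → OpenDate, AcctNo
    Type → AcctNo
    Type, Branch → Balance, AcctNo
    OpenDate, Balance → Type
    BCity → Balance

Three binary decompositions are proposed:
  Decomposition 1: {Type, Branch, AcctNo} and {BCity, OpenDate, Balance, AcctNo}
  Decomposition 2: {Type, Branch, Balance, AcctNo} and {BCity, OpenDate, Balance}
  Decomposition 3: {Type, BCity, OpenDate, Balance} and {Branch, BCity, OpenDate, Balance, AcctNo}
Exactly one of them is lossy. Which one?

Decomposition 1: common = {AcctNo}, closure = {Type, Branch, OpenDate, Balance, AcctNo} → lossless.
Decomposition 2: common = {Balance}, closure = {Balance} → lossy.
Decomposition 3: common = {BCity, OpenDate, Balance}, closure = {Type, Branch, BCity, OpenDate, Balance, AcctNo} → lossless.

Decomposition 2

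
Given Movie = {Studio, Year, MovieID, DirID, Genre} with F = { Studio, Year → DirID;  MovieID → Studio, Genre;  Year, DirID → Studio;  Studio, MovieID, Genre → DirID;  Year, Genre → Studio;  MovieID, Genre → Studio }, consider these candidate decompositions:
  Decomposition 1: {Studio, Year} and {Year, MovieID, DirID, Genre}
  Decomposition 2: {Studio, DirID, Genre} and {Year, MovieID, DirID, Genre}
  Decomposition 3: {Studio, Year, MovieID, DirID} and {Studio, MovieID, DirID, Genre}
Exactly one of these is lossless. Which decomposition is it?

Decomposition 1: common = {Year}, closure = {Year} → lossy.
Decomposition 2: common = {DirID, Genre}, closure = {DirID, Genre} → lossy.
Decomposition 3: common = {Studio, MovieID, DirID}, closure = {Studio, MovieID, DirID, Genre} → lossless.

Decomposition 3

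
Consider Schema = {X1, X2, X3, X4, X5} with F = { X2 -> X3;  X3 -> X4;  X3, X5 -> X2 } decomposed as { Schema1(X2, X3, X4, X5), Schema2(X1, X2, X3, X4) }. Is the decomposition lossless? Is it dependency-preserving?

lossy but dependency-preserving

Lossless test: (X2, X3, X4)⁺ = {X2, X3, X4}, which is a superkey of neither fragment — lossy.
Dependency preservation: every FD's attributes lie within a single fragment, so each can be enforced locally — preserved.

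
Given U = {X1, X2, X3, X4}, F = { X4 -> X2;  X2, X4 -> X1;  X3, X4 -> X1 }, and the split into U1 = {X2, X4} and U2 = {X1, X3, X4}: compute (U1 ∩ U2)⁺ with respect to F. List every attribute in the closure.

X1, X2, X4

U1 ∩ U2 = {X4}.
X4 → X2 applies, adding X2
X2, X4 → X1 applies, adding X1
Closure: {X1, X2, X4}.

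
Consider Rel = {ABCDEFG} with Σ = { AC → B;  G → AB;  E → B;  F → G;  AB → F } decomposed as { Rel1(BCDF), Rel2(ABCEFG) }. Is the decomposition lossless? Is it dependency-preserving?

Lossless test: (BCF)⁺ = {ABCFG}, which is a superkey of neither fragment — lossy.
Dependency preservation: every FD's attributes lie within a single fragment, so each can be enforced locally — preserved.

lossy but dependency-preserving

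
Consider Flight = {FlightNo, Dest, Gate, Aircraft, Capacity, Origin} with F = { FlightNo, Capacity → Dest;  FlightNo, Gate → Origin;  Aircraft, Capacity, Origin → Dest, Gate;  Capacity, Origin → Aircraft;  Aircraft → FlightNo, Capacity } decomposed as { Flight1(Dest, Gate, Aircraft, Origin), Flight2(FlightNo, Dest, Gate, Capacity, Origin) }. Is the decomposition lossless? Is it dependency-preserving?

Lossless test: (Dest, Gate, Origin)⁺ = {Dest, Gate, Origin}, which is a superkey of neither fragment — lossy.
Dependency preservation: the restricted closure of {Capacity, Origin} across the fragments never reaches {Aircraft}, so Capacity, Origin → Aircraft cannot be enforced without a join — not preserved.

lossy and not dependency-preserving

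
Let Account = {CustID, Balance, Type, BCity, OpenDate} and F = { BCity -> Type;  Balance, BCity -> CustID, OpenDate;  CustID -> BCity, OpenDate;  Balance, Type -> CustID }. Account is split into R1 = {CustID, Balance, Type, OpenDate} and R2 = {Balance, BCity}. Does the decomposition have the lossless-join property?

No

Common attributes: R1 ∩ R2 = {Balance}.
No dependency enlarges {Balance}, so (Balance)⁺ = {Balance}.
The closure contains neither all of R1 = {CustID, Balance, Type, OpenDate} nor all of R2 = {Balance, BCity}, so the common attributes are not a superkey of either fragment. The join is lossy.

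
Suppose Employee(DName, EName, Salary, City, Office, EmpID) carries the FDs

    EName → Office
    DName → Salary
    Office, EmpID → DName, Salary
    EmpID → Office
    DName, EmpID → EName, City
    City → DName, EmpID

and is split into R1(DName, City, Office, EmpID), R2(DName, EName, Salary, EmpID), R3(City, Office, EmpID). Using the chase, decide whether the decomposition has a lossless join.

Yes

Chase test. Columns are DName, EName, Salary, City, Office, EmpID; row i has aⱼ where attribute j ∈ Ri, else bᵢⱼ.
Initial tableau (one row per fragment):
  row 1: a1 b12 b13 a4 a5 a6
  row 2: a1 a2 a3 b24 b25 a6
  row 3: b31 b32 b33 a4 a5 a6
Rows 1 and 2 agree on DName; apply DName→Salary and equate their Salary entries.
Rows 1 and 3 agree on Office, EmpID; apply Office, EmpID→DName, Salary and equate their DName, Salary entries.
Rows 1 and 2 agree on EmpID; apply EmpID→Office and equate their Office entries.
Rows 1 and 2 agree on DName, EmpID; apply DName, EmpID→EName, City and equate their EName, City entries.
Rows 1 and 3 agree on DName, EmpID; apply DName, EmpID→EName, City and equate their EName, City entries.
Row 1 is now all distinguished symbols — the join is lossless.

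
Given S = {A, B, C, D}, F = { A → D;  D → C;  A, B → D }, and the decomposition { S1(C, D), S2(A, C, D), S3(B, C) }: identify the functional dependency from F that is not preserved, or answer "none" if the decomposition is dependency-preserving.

none

A → D lies within S2.
D → C lies within S1.
A, B → D: restricted closure across fragments reaches D.
Every dependency is enforceable on the fragments, so the decomposition is dependency-preserving.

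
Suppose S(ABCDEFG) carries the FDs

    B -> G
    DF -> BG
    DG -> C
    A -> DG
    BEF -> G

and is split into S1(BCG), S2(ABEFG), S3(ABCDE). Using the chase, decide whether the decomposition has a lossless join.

Chase test. Columns are ABCDEFG; row i has aⱼ where attribute j ∈ Si, else bᵢⱼ.
Initial tableau (one row per fragment):
  row 1: b11 a2 a3 b14 b15 b16 a7
  row 2: a1 a2 b23 b24 a5 a6 a7
  row 3: a1 a2 a3 a4 a5 b36 b37
Rows 1 and 3 agree on B; apply B→G and equate their G entries.
Rows 2 and 3 agree on A; apply A→DG and equate their DG entries.
Rows 2 and 3 agree on DG; apply DG→C and equate their C entries.
Row 2 is now all distinguished symbols — the join is lossless.

Yes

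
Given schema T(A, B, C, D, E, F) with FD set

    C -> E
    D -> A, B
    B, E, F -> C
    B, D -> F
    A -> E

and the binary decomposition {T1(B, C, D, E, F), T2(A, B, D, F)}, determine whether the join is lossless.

Yes

Common attributes: T1 ∩ T2 = {B, D, F}.
Closure of {B, D, F}: D → A, B applies, adding A; A → E applies, adding E; B, E, F → C applies, adding C. So (B, D, F)⁺ = {A, B, C, D, E, F}.
This closure contains every attribute of T1, so T1 ∩ T2 → T1. The join is lossless.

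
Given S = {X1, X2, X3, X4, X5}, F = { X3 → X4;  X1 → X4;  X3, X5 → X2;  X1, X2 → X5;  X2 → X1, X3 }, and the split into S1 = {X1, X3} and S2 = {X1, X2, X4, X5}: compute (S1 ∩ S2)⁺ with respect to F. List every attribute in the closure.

S1 ∩ S2 = {X1}.
X1 → X4 applies, adding X4
Closure: {X1, X4}.

X1, X4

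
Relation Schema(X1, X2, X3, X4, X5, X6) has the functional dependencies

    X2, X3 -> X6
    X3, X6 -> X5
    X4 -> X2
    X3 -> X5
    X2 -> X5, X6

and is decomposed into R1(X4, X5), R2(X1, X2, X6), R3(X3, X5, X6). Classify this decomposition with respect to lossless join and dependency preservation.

Lossless test (chase): applying each FD to every pair of rows produces no changes in the tableau, so no row becomes fully distinguished — the join is lossy.
Dependency preservation: the restricted closure of {X4} across the fragments never reaches {X2}, so X4 → X2 cannot be enforced without a join — not preserved.

lossy and not dependency-preserving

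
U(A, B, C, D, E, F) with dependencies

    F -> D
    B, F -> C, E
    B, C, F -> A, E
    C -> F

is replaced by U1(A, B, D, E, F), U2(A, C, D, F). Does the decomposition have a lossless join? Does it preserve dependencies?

lossy and not dependency-preserving

Lossless test: (A, D, F)⁺ = {A, D, F}, which is a superkey of neither fragment — lossy.
Dependency preservation: the restricted closure of {B, F} across the fragments never reaches {C, E}, so B, F → C, E cannot be enforced without a join — not preserved.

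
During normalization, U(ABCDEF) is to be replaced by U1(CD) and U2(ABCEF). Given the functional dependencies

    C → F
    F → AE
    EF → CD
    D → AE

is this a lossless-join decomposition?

Yes

Common attributes: U1 ∩ U2 = {C}.
Closure of {C}: C → F applies, adding F; F → AE applies, adding AE; EF → CD applies, adding D. So (C)⁺ = {ACDEF}.
This closure contains every attribute of U1, so U1 ∩ U2 → U1. The join is lossless.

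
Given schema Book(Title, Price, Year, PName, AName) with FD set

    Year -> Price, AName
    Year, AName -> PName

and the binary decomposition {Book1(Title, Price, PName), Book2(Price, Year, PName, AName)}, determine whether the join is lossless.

No

Common attributes: Book1 ∩ Book2 = {Price, PName}.
No dependency enlarges {Price, PName}, so (Price, PName)⁺ = {Price, PName}.
The closure contains neither all of Book1 = {Title, Price, PName} nor all of Book2 = {Price, Year, PName, AName}, so the common attributes are not a superkey of either fragment. The join is lossy.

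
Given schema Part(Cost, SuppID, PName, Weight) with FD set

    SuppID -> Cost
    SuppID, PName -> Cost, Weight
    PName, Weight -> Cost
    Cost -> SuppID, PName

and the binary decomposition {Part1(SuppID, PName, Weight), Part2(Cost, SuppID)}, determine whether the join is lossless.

Yes

Common attributes: Part1 ∩ Part2 = {SuppID}.
Closure of {SuppID}: SuppID → Cost applies, adding Cost; Cost → SuppID, PName applies, adding PName; SuppID, PName → Cost, Weight applies, adding Weight. So (SuppID)⁺ = {Cost, SuppID, PName, Weight}.
This closure contains every attribute of Part1, so Part1 ∩ Part2 → Part1. The join is lossless.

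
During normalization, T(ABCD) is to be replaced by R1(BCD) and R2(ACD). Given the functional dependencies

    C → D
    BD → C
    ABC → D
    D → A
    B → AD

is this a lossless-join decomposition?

Yes

Common attributes: R1 ∩ R2 = {CD}.
Closure of {CD}: D → A applies, adding A. So (CD)⁺ = {ACD}.
This closure contains every attribute of R2, so R1 ∩ R2 → R2. The join is lossless.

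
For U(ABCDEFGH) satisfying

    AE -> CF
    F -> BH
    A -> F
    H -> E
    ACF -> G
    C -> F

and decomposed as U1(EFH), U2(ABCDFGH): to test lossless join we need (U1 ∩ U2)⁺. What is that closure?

BEFH

U1 ∩ U2 = {FH}.
F → BH applies, adding B
H → E applies, adding E
Closure: {BEFH}.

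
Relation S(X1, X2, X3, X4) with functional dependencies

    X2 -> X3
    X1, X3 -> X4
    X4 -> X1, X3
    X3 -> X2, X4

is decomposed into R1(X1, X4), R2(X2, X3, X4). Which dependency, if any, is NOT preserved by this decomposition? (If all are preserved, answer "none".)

X2 → X3 lies within R2.
X1, X3 → X4: restricted closure across fragments reaches X4.
X4 → X1, X3: restricted closure across fragments reaches X1, X3.
X3 → X2, X4 lies within R2.
Every dependency is enforceable on the fragments, so the decomposition is dependency-preserving.

none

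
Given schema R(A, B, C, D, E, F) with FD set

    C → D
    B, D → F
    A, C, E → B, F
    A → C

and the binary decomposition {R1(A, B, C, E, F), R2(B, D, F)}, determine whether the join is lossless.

Common attributes: R1 ∩ R2 = {B, F}.
No dependency enlarges {B, F}, so (B, F)⁺ = {B, F}.
The closure contains neither all of R1 = {A, B, C, E, F} nor all of R2 = {B, D, F}, so the common attributes are not a superkey of either fragment. The join is lossy.

No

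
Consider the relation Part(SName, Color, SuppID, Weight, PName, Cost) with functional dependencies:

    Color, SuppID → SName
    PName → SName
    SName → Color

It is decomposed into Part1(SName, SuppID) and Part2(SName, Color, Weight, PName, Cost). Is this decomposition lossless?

No

Common attributes: Part1 ∩ Part2 = {SName}.
Closure of {SName}: SName → Color applies, adding Color. So (SName)⁺ = {SName, Color}.
The closure contains neither all of Part1 = {SName, SuppID} nor all of Part2 = {SName, Color, Weight, PName, Cost}, so the common attributes are not a superkey of either fragment. The join is lossy.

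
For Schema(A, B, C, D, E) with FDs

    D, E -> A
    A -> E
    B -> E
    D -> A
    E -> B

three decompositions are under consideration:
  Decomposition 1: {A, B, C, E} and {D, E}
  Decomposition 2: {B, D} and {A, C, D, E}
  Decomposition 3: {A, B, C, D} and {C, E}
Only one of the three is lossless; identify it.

Decomposition 1: common = {E}, closure = {B, E} → lossy.
Decomposition 2: common = {D}, closure = {A, B, D, E} → lossless.
Decomposition 3: common = {C}, closure = {C} → lossy.

Decomposition 2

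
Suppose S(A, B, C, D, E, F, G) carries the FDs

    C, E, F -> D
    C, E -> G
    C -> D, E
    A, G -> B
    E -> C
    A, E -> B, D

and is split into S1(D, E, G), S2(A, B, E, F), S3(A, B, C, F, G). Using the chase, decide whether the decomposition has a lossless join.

No

Chase test. Columns are A, B, C, D, E, F, G; row i has aⱼ where attribute j ∈ Si, else bᵢⱼ.
Initial tableau (one row per fragment):
  row 1: b11 b12 b13 a4 a5 b16 a7
  row 2: a1 a2 b23 b24 a5 a6 b27
  row 3: a1 a2 a3 b34 b35 a6 a7
Rows 1 and 2 agree on E; apply E→C and equate their C entries.
Rows 1 and 2 agree on C, E; apply C, E→G and equate their G entries.
Rows 1 and 2 agree on C; apply C→D, E and equate their D, E entries.
No row becomes fully distinguished — the join is lossy.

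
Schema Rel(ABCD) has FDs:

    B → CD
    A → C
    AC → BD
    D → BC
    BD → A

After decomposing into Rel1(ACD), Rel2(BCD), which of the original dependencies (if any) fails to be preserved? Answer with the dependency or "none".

B → CD lies within Rel2.
A → C lies within Rel1.
AC → BD: restricted closure across fragments reaches BD.
D → BC lies within Rel2.
BD → A: restricted closure across fragments reaches A.
Every dependency is enforceable on the fragments, so the decomposition is dependency-preserving.

none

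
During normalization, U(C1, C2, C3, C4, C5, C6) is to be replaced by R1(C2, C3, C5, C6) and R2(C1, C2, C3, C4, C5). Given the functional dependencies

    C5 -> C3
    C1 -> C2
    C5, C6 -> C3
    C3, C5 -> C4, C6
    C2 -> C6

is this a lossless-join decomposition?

Common attributes: R1 ∩ R2 = {C2, C3, C5}.
Closure of {C2, C3, C5}: C3, C5 → C4, C6 applies, adding C4, C6. So (C2, C3, C5)⁺ = {C2, C3, C4, C5, C6}.
This closure contains every attribute of R1, so R1 ∩ R2 → R1. The join is lossless.

Yes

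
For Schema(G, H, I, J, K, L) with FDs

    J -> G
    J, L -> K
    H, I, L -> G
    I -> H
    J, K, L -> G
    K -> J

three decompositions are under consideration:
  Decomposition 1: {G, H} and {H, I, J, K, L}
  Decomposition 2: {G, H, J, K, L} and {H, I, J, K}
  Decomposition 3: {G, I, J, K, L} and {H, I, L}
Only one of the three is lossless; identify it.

Decomposition 3

Decomposition 1: common = {H}, closure = {H} → lossy.
Decomposition 2: common = {H, J, K}, closure = {G, H, J, K} → lossy.
Decomposition 3: common = {I, L}, closure = {G, H, I, L} → lossless.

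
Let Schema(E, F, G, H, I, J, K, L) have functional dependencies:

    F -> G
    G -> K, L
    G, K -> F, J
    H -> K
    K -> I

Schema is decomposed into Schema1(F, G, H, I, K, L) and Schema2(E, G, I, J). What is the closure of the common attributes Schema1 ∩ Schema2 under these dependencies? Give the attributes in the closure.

F, G, I, J, K, L

Schema1 ∩ Schema2 = {G, I}.
G → K, L applies, adding K, L
G, K → F, J applies, adding F, J
Closure: {F, G, I, J, K, L}.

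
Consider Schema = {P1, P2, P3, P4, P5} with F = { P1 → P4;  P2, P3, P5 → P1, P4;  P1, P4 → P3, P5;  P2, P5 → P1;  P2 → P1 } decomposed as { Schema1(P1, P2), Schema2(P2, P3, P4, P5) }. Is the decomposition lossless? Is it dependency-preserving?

Lossless test: (P2)⁺ = {P1, P2, P3, P4, P5}, which contains all of one fragment — lossless.
Dependency preservation: the restricted closure of {P1} across the fragments never reaches {P4}, so P1 → P4 cannot be enforced without a join — not preserved.

lossless but not dependency-preserving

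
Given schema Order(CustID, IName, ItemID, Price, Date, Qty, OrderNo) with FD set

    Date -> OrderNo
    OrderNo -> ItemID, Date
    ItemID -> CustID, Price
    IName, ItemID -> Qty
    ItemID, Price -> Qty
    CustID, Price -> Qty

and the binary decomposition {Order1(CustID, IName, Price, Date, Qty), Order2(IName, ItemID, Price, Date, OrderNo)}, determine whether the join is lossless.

Yes

Common attributes: Order1 ∩ Order2 = {IName, Price, Date}.
Closure of {IName, Price, Date}: Date → OrderNo applies, adding OrderNo; OrderNo → ItemID, Date applies, adding ItemID; ItemID → CustID, Price applies, adding CustID; IName, ItemID → Qty applies, adding Qty. So (IName, Price, Date)⁺ = {CustID, IName, ItemID, Price, Date, Qty, OrderNo}.
This closure contains every attribute of Order1, so Order1 ∩ Order2 → Order1. The join is lossless.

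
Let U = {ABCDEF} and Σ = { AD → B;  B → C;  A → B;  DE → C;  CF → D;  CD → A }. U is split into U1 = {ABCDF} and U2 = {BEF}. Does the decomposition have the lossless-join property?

Common attributes: U1 ∩ U2 = {BF}.
Closure of {BF}: B → C applies, adding C; CF → D applies, adding D; CD → A applies, adding A. So (BF)⁺ = {ABCDF}.
This closure contains every attribute of U1, so U1 ∩ U2 → U1. The join is lossless.

Yes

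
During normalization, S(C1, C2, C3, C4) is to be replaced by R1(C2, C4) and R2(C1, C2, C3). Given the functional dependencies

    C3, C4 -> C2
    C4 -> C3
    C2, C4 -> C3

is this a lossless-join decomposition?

No

Common attributes: R1 ∩ R2 = {C2}.
No dependency enlarges {C2}, so (C2)⁺ = {C2}.
The closure contains neither all of R1 = {C2, C4} nor all of R2 = {C1, C2, C3}, so the common attributes are not a superkey of either fragment. The join is lossy.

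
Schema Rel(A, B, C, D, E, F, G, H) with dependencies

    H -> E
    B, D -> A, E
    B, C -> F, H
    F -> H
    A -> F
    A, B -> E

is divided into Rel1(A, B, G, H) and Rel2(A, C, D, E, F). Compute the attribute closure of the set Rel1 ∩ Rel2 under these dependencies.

Rel1 ∩ Rel2 = {A}.
A → F applies, adding F
F → H applies, adding H
H → E applies, adding E
Closure: {A, E, F, H}.

A, E, F, H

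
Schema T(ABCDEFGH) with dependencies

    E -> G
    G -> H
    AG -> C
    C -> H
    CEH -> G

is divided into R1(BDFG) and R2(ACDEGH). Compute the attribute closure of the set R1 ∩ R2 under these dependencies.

DGH

R1 ∩ R2 = {DG}.
G → H applies, adding H
Closure: {DGH}.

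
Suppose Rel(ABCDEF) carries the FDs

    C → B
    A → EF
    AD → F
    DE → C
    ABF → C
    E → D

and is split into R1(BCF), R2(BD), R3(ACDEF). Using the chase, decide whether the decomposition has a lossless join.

Chase test. Columns are ABCDEF; row i has aⱼ where attribute j ∈ Ri, else bᵢⱼ.
Initial tableau (one row per fragment):
  row 1: b11 a2 a3 b14 b15 a6
  row 2: b21 a2 b23 a4 b25 b26
  row 3: a1 b32 a3 a4 a5 a6
Rows 1 and 3 agree on C; apply C→B and equate their B entries.
Row 3 is now all distinguished symbols — the join is lossless.

Yes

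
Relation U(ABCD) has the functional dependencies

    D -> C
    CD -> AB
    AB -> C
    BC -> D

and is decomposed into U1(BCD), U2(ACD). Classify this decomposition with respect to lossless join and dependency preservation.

lossless but not dependency-preserving

Lossless test: (CD)⁺ = {ABCD}, which contains all of one fragment — lossless.
Dependency preservation: the restricted closure of {AB} across the fragments never reaches {C}, so AB → C cannot be enforced without a join — not preserved.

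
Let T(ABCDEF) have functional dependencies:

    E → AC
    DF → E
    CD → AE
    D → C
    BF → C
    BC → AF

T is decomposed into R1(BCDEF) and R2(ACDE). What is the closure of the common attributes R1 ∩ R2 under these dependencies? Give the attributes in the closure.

R1 ∩ R2 = {CDE}.
E → AC applies, adding A
Closure: {ACDE}.

ACDE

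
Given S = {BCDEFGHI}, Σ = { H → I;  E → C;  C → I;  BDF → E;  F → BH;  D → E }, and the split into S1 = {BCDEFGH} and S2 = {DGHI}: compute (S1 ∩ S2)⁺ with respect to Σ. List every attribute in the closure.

CDEGHI

S1 ∩ S2 = {DGH}.
H → I applies, adding I
D → E applies, adding E
E → C applies, adding C
Closure: {CDEGHI}.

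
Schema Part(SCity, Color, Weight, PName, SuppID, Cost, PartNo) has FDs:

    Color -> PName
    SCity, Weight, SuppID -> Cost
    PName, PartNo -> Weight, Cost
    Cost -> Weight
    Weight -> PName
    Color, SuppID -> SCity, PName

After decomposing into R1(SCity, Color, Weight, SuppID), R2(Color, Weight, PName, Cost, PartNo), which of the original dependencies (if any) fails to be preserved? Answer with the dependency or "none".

SCity, Weight, SuppID -> Cost

Check SCity, Weight, SuppID → Cost: no single fragment contains all of {SCity, Weight, SuppID, Cost}, and the restricted closure of {SCity, Weight, SuppID} across the fragments never reaches {Cost}.
Color → PName is preserved.
PName, PartNo → Weight, Cost is preserved.
Cost → Weight is preserved.
Weight → PName is preserved.
Color, SuppID → SCity, PName is preserved.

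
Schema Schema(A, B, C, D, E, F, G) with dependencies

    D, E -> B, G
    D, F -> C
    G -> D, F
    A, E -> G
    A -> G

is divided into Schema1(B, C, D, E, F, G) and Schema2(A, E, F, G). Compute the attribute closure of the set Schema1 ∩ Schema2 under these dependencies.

B, C, D, E, F, G

Schema1 ∩ Schema2 = {E, F, G}.
G → D, F applies, adding D
D, E → B, G applies, adding B
D, F → C applies, adding C
Closure: {B, C, D, E, F, G}.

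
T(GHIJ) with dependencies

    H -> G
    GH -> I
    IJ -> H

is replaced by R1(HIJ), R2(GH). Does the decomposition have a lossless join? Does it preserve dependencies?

lossless and dependency-preserving

Lossless test: (H)⁺ = {GHI}, which contains all of one fragment — lossless.
Dependency preservation: GH → I is not contained in any single fragment, but the restricted closure of its left-hand side across the fragments still reaches the right-hand side; the remaining FDs each lie inside some fragment. All dependencies are preserved.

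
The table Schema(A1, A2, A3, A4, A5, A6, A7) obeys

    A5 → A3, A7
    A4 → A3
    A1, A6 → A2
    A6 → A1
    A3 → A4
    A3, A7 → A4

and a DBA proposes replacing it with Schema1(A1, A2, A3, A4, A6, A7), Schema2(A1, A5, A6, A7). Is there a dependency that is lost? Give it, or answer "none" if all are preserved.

A5 → A3, A7

Check A5 → A3, A7: no single fragment contains all of {A3, A5, A7}, and the restricted closure of {A5} across the fragments never reaches {A3, A7}.
A4 → A3 is preserved.
A1, A6 → A2 is preserved.
A6 → A1 is preserved.
A3 → A4 is preserved.
A3, A7 → A4 is preserved.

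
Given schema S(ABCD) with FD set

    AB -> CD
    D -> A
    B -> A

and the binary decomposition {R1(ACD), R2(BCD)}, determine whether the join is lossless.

Yes

Common attributes: R1 ∩ R2 = {CD}.
Closure of {CD}: D → A applies, adding A. So (CD)⁺ = {ACD}.
This closure contains every attribute of R1, so R1 ∩ R2 → R1. The join is lossless.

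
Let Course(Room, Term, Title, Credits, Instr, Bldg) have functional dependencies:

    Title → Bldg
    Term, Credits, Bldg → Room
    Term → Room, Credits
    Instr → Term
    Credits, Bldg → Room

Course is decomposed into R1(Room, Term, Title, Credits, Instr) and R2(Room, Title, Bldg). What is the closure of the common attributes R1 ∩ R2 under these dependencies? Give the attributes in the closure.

Room, Title, Bldg

R1 ∩ R2 = {Room, Title}.
Title → Bldg applies, adding Bldg
Closure: {Room, Title, Bldg}.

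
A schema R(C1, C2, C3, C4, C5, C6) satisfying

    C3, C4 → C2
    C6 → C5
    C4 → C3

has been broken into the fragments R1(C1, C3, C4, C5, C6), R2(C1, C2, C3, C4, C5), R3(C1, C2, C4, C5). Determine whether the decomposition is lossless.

Chase test. Columns are C1, C2, C3, C4, C5, C6; row i has aⱼ where attribute j ∈ Ri, else bᵢⱼ.
Initial tableau (one row per fragment):
  row 1: a1 b12 a3 a4 a5 a6
  row 2: a1 a2 a3 a4 a5 b26
  row 3: a1 a2 b33 a4 a5 b36
Rows 1 and 2 agree on C3, C4; apply C3, C4→C2 and equate their C2 entries.
Rows 1 and 3 agree on C4; apply C4→C3 and equate their C3 entries.
Row 1 is now all distinguished symbols — the join is lossless.

Yes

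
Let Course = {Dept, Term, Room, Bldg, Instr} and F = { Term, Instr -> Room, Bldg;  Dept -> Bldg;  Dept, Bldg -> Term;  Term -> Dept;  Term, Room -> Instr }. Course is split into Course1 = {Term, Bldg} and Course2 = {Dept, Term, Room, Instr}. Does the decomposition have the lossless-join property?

Yes

Common attributes: Course1 ∩ Course2 = {Term}.
Closure of {Term}: Term → Dept applies, adding Dept; Dept → Bldg applies, adding Bldg. So (Term)⁺ = {Dept, Term, Bldg}.
This closure contains every attribute of Course1, so Course1 ∩ Course2 → Course1. The join is lossless.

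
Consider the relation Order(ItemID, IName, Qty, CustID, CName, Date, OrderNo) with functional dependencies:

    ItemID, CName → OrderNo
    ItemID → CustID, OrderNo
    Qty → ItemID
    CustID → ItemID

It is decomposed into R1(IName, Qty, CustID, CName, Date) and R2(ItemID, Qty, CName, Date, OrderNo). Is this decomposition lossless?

Yes

Common attributes: R1 ∩ R2 = {Qty, CName, Date}.
Closure of {Qty, CName, Date}: Qty → ItemID applies, adding ItemID; ItemID, CName → OrderNo applies, adding OrderNo; ItemID → CustID, OrderNo applies, adding CustID. So (Qty, CName, Date)⁺ = {ItemID, Qty, CustID, CName, Date, OrderNo}.
This closure contains every attribute of R2, so R1 ∩ R2 → R2. The join is lossless.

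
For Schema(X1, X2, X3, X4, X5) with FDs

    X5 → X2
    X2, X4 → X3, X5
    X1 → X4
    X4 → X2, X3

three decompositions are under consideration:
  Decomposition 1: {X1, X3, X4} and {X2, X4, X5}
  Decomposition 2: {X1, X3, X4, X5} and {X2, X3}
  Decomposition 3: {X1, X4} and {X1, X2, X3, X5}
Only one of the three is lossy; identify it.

Decomposition 2

Decomposition 1: common = {X4}, closure = {X2, X3, X4, X5} → lossless.
Decomposition 2: common = {X3}, closure = {X3} → lossy.
Decomposition 3: common = {X1}, closure = {X1, X2, X3, X4, X5} → lossless.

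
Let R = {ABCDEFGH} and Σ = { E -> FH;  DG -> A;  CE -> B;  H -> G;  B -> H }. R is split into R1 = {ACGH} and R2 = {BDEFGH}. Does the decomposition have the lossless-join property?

Common attributes: R1 ∩ R2 = {GH}.
No dependency enlarges {GH}, so (GH)⁺ = {GH}.
The closure contains neither all of R1 = {ACGH} nor all of R2 = {BDEFGH}, so the common attributes are not a superkey of either fragment. The join is lossy.

No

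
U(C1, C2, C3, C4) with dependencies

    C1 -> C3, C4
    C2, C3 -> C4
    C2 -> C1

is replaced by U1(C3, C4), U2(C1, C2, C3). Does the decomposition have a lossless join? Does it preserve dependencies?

Lossless test: (C3)⁺ = {C3}, which is a superkey of neither fragment — lossy.
Dependency preservation: the restricted closure of {C1} across the fragments never reaches {C3, C4}, so C1 → C3, C4 cannot be enforced without a join — not preserved.

lossy and not dependency-preserving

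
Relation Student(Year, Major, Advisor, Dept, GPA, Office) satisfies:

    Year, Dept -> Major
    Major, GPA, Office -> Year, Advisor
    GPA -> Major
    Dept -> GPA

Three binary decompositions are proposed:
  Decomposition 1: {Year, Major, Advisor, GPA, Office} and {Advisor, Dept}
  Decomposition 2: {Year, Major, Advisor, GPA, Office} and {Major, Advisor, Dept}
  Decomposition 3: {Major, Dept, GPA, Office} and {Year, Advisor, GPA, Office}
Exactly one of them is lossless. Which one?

Decomposition 1: common = {Advisor}, closure = {Advisor} → lossy.
Decomposition 2: common = {Major, Advisor}, closure = {Major, Advisor} → lossy.
Decomposition 3: common = {GPA, Office}, closure = {Year, Major, Advisor, GPA, Office} → lossless.

Decomposition 3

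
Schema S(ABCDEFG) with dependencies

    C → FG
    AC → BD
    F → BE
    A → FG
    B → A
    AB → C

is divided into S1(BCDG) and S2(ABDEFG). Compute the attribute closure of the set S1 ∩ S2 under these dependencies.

S1 ∩ S2 = {BDG}.
B → A applies, adding A
AB → C applies, adding C
C → FG applies, adding F
F → BE applies, adding E
Closure: {ABCDEFG}.

ABCDEFG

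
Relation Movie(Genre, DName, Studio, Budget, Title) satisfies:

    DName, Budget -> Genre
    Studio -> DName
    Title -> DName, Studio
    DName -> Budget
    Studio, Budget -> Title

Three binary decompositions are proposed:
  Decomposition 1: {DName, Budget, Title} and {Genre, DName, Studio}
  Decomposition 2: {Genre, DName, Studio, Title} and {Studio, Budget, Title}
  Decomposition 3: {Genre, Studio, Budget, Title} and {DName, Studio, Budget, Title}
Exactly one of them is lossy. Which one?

Decomposition 1: common = {DName}, closure = {Genre, DName, Budget} → lossy.
Decomposition 2: common = {Studio, Title}, closure = {Genre, DName, Studio, Budget, Title} → lossless.
Decomposition 3: common = {Studio, Budget, Title}, closure = {Genre, DName, Studio, Budget, Title} → lossless.

Decomposition 1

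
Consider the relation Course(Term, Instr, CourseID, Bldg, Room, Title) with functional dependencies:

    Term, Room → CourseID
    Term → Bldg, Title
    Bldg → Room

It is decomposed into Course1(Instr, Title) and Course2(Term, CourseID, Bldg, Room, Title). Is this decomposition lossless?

Common attributes: Course1 ∩ Course2 = {Title}.
No dependency enlarges {Title}, so (Title)⁺ = {Title}.
The closure contains neither all of Course1 = {Instr, Title} nor all of Course2 = {Term, CourseID, Bldg, Room, Title}, so the common attributes are not a superkey of either fragment. The join is lossy.

No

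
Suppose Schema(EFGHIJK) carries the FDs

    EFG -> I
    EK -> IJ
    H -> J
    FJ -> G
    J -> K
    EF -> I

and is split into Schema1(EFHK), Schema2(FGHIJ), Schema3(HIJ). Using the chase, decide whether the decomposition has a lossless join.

No

Chase test. Columns are EFGHIJK; row i has aⱼ where attribute j ∈ Schemai, else bᵢⱼ.
Initial tableau (one row per fragment):
  row 1: a1 a2 b13 a4 b15 b16 a7
  row 2: b21 a2 a3 a4 a5 a6 b27
  row 3: b31 b32 b33 a4 a5 a6 b37
Rows 1 and 2 agree on H; apply H→J and equate their J entries.
Rows 1 and 2 agree on FJ; apply FJ→G and equate their G entries.
Rows 1 and 2 agree on J; apply J→K and equate their K entries.
Rows 1 and 3 agree on J; apply J→K and equate their K entries.
No row becomes fully distinguished — the join is lossy.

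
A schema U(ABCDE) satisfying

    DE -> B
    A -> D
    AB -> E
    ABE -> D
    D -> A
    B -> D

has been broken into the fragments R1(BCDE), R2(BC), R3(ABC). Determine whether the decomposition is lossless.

Chase test. Columns are ABCDE; row i has aⱼ where attribute j ∈ Ri, else bᵢⱼ.
Initial tableau (one row per fragment):
  row 1: b11 a2 a3 a4 a5
  row 2: b21 a2 a3 b24 b25
  row 3: a1 a2 a3 b34 b35
Rows 1 and 2 agree on B; apply B→D and equate their D entries.
Rows 1 and 3 agree on B; apply B→D and equate their D entries.
Rows 1 and 2 agree on D; apply D→A and equate their A entries.
Rows 1 and 3 agree on D; apply D→A and equate their A entries.
Rows 1 and 2 agree on AB; apply AB→E and equate their E entries.
Rows 1 and 3 agree on AB; apply AB→E and equate their E entries.
Row 1 is now all distinguished symbols — the join is lossless.

Yes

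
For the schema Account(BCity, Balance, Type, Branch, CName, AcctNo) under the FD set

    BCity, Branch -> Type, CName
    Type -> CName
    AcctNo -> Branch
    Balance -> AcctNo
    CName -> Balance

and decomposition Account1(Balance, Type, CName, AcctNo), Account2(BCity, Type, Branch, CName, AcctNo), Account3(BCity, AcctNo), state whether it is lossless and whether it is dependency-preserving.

lossless and dependency-preserving

Lossless test (chase): Rows 1 and 2 agree on AcctNo; apply AcctNo→Branch and equate their Branch entries. Rows 1 and 3 agree on AcctNo; apply AcctNo→Branch and equate their Branch entries. Rows 1 and 2 agree on CName; apply CName→Balance and equate their Balance entries. Rows 2 and 3 agree on BCity, Branch; apply BCity, Branch→Type, CName and equate their Type, CName entries. Rows 1 and 3 agree on CName; apply CName→Balance and equate their Balance entries. Row 2 is now all distinguished symbols — the join is lossless.
Dependency preservation: every FD's attributes lie within a single fragment, so each can be enforced locally — preserved.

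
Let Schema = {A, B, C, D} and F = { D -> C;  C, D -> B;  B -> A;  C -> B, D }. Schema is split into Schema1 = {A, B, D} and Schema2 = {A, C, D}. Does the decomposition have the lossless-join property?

Yes

Common attributes: Schema1 ∩ Schema2 = {A, D}.
Closure of {A, D}: D → C applies, adding C; C, D → B applies, adding B. So (A, D)⁺ = {A, B, C, D}.
This closure contains every attribute of Schema1, so Schema1 ∩ Schema2 → Schema1. The join is lossless.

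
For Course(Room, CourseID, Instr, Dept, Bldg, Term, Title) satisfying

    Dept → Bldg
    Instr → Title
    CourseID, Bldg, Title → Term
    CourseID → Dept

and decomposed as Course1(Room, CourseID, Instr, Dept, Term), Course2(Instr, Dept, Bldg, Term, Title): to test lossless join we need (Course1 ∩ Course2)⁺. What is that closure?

Instr, Dept, Bldg, Term, Title

Course1 ∩ Course2 = {Instr, Dept, Term}.
Dept → Bldg applies, adding Bldg
Instr → Title applies, adding Title
Closure: {Instr, Dept, Bldg, Term, Title}.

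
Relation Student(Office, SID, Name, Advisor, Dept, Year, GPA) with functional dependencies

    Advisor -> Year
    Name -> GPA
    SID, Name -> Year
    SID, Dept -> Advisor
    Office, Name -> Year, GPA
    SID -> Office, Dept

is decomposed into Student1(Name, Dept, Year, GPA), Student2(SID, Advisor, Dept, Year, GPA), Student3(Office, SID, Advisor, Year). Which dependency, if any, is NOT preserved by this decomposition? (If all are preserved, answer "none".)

Check Office, Name → Year, GPA: no single fragment contains all of {Office, Name, Year, GPA}, and the restricted closure of {Office, Name} across the fragments never reaches {Year, GPA}.
Advisor → Year is preserved.
Name → GPA is preserved.
SID, Name → Year is preserved.
SID, Dept → Advisor is preserved.
SID → Office, Dept is preserved.

Office, Name -> Year, GPA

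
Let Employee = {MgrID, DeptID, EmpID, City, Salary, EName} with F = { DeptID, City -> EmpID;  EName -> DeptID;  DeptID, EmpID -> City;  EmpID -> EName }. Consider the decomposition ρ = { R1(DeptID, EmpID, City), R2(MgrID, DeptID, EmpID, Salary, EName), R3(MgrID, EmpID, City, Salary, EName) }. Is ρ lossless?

Chase test. Columns are MgrID, DeptID, EmpID, City, Salary, EName; row i has aⱼ where attribute j ∈ Ri, else bᵢⱼ.
Initial tableau (one row per fragment):
  row 1: b11 a2 a3 a4 b15 b16
  row 2: a1 a2 a3 b24 a5 a6
  row 3: a1 b32 a3 a4 a5 a6
Rows 2 and 3 agree on EName; apply EName→DeptID and equate their DeptID entries.
Rows 1 and 2 agree on DeptID, EmpID; apply DeptID, EmpID→City and equate their City entries.
Rows 1 and 2 agree on EmpID; apply EmpID→EName and equate their EName entries.
Row 2 is now all distinguished symbols — the join is lossless.

Yes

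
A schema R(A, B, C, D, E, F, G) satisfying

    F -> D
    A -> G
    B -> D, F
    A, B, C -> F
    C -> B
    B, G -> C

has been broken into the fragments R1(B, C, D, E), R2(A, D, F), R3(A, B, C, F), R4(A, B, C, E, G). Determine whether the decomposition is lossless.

Yes

Chase test. Columns are A, B, C, D, E, F, G; row i has aⱼ where attribute j ∈ Ri, else bᵢⱼ.
Initial tableau (one row per fragment):
  row 1: b11 a2 a3 a4 a5 b16 b17
  row 2: a1 b22 b23 a4 b25 a6 b27
  row 3: a1 a2 a3 b34 b35 a6 b37
  row 4: a1 a2 a3 b44 a5 b46 a7
Rows 2 and 3 agree on F; apply F→D and equate their D entries.
Rows 2 and 3 agree on A; apply A→G and equate their G entries.
Rows 2 and 4 agree on A; apply A→G and equate their G entries.
Rows 1 and 3 agree on B; apply B→D, F and equate their D, F entries.
Rows 1 and 4 agree on B; apply B→D, F and equate their D, F entries.
Row 4 is now all distinguished symbols — the join is lossless.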